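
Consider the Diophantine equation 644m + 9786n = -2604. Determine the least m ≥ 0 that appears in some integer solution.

gcd(9786, 644):
  9786 = 15·644 + 126
  644 = 5·126 + 14
  126 = 9·14
so gcd(9786, 644) = 14.
14 divides -2604, so solutions exist.
Back-substitute for Bézout coefficients:
  14 = 644 - 5·126
  ... = 644·(76) + 9786·(-5)
Scale by -2604/14 = -186: (m₀, n₀) = (-14136, 930).
General solution: m = -14136 + 699t, n = 930 - 46t for integer t.
m ≥ 0: smallest is -14136 mod 699 = 543 (at t = 21), with n = -36.

543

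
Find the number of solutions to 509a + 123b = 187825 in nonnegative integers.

3

gcd(509, 123):
  509 = 4×123 + 17
  123 = 7×17 + 4
  17 = 4×4 + 1
  4 = 4×1
so gcd(509, 123) = 1.
Back-substitute for Bézout coefficients:
  1 = 17 - 4×4
  ... = 509×(29) + 123×(-120)
Scale by 187825: one solution is (5446925, -22539000). Reduce a mod 123: (116, 1047).
General: a = 116 + 123t, b = 1047 - 509t.
a ≥ 0 ⇒ t ≥ 0; b ≥ 0 ⇒ t ≤ 2. So t ∈ [0, 2]: 3 solutions.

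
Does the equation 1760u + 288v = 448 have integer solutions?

yes

gcd(1760, 288):
  1760 = 6×288 + 32
  288 = 9×32
so gcd(1760, 288) = 32.
32 divides 448, so integer solutions exist.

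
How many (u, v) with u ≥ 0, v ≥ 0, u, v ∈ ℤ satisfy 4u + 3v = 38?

3

gcd(4, 3):
  4 = 1*3 + 1
  3 = 3*1
so gcd(4, 3) = 1.
Back-substitute for Bézout coefficients:
  1 = 4 - 1*3
  ... = 4*(1) + 3*(-1)
Scale by 38: one solution is (38, -38). Reduce u mod 3: (2, 10).
General: u = 2 + 3t, v = 10 - 4t.
u ≥ 0 ⇒ t ≥ 0; v ≥ 0 ⇒ t ≤ 2. So t ∈ [0, 2]: 3 solutions.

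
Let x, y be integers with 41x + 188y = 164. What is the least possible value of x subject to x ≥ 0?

4

gcd(188, 41) = 1  (188 = 4*41 + 24, 41 = 1*24 + 17, 24 = 1*17 + 7, 17 = 2*7 + 3, 7 = 2*3 + 1, 3 = 3*1).
1 divides 164, so solutions exist.
Back-substituting, 41*(-55) + 188*(12) = 1.
Scale by 164/1 = 164: (x₀, y₀) = (-9020, 1968).
General solution: x = -9020 + 188t, y = 1968 - 41t for integer t.
x ≥ 0: smallest is -9020 mod 188 = 4 (at t = 48), with y = 0.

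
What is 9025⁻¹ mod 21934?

gcd(21934, 9025) = 1.
By Bézout, 9025×(-1553) + 21934×(639) = 1.
So 9025×-1553 ≡ 1 (mod 21934), and -1553 mod 21934 = 20381.

20381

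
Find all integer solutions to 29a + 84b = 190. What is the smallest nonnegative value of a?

gcd(84, 29):
  84 = 2*29 + 26
  29 = 1*26 + 3
  26 = 8*3 + 2
  3 = 1*2 + 1
  2 = 2*1
so gcd(84, 29) = 1.
1 divides 190, so solutions exist.
Back-substitute for Bézout coefficients:
  1 = 3 - 1*2
  ... = 29*(29) + 84*(-10)
Scale by 190/1 = 190: (a₀, b₀) = (5510, -1900).
General solution: a = 5510 + 84t, b = -1900 - 29t for integer t.
a ≥ 0: smallest is 5510 mod 84 = 50 (at t = -65), with b = -15.

50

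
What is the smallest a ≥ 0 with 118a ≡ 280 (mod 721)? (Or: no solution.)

259

gcd(721, 118) = 1.
1 divides 280, so solutions exist.
By Bézout, 118×(55) + 721×(-9) = 1.
So 118×(55) ≡ 1 (mod 721); multiply by 280: a ≡ 15400 (mod 721).
Smallest nonnegative: a = 15400 mod 721 = 259.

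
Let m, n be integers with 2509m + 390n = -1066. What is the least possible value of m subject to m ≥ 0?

gcd(2509, 390) = 13  (2509 = 6·390 + 169, 390 = 2·169 + 52, 169 = 3·52 + 13, 52 = 4·13).
13 divides -1066, so solutions exist.
Back-substituting, 2509·(7) + 390·(-45) = 13.
Scale by -1066/13 = -82: (m₀, n₀) = (-574, 3690).
General solution: m = -574 + 30t, n = 3690 - 193t for integer t.
m ≥ 0: smallest is -574 mod 30 = 26 (at t = 20), with n = -170.

26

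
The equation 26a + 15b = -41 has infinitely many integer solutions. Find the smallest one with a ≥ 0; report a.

14

gcd(26, 15):
  26 = 1*15 + 11
  15 = 1*11 + 4
  11 = 2*4 + 3
  4 = 1*3 + 1
  3 = 3*1
so gcd(26, 15) = 1.
1 divides -41, so solutions exist.
Back-substitute for Bézout coefficients:
  1 = 4 - 1*3
  ... = 26*(-4) + 15*(7)
Scale by -41/1 = -41: (a₀, b₀) = (164, -287).
General solution: a = 164 + 15t, b = -287 - 26t for integer t.
a ≥ 0: smallest is 164 mod 15 = 14 (at t = -10), with b = -27.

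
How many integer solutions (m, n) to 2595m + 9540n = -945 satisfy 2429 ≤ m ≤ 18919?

26

gcd(9540, 2595) = 15.
By Bézout, 2595*(125) + 9540*(-34) = 15.
Particular solution: (393, -107).
General solution: m = 393 + 636t, n = -107 - 173t for integer t.
2429 ≤ 393 + 636t ≤ 18919 gives t ∈ [4, 29], which is 26 values.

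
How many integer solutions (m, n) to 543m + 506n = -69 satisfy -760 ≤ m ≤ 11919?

gcd(543, 506) = 1  (543 = 1*506 + 37, 506 = 13*37 + 25, 37 = 1*25 + 12, 25 = 2*12 + 1, 12 = 12*1).
Back-substituting, 543*(-41) + 506*(44) = 1.
Scale by -69: particular solution (2829, -3036); reduce m mod 506: (299, -321).
General solution: m = 299 + 506t, n = -321 - 543t for integer t.
-760 ≤ 299 + 506t ≤ 11919 gives t ∈ [-2, 22], which is 25 values.

25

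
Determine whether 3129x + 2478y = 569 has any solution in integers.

gcd(3129, 2478) = 21  (3129 = 1*2478 + 651, 2478 = 3*651 + 525, 651 = 1*525 + 126, 525 = 4*126 + 21, 126 = 6*21).
21 does not divide 569 (remainder 2), so no integer solutions.

no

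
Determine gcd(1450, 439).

1

gcd(1450, 439):
  1450 = 3·439 + 133
  439 = 3·133 + 40
  133 = 3·40 + 13
  40 = 3·13 + 1
  13 = 13·1
so gcd(1450, 439) = 1.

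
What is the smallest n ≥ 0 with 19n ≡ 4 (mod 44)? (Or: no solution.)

28

gcd(44, 19) = 1.
1 divides 4, so solutions exist.
By Bézout, 19·(7) + 44·(-3) = 1.
So 19·(7) ≡ 1 (mod 44); multiply by 4: n ≡ 28 (mod 44).
Smallest nonnegative: n = 28 mod 44 = 28.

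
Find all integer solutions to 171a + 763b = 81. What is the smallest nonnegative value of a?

gcd(763, 171) = 1.
1 divides 81, so solutions exist.
By Bézout, 171×(-58) + 763×(13) = 1.
Scale by 81/1 = 81: (a₀, b₀) = (-4698, 1053).
General solution: a = -4698 + 763t, b = 1053 - 171t for integer t.
a ≥ 0: smallest is -4698 mod 763 = 643 (at t = 7), with b = -144.

643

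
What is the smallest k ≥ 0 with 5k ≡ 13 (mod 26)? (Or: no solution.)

13

gcd(26, 5) = 1  (26 = 5·5 + 1, 5 = 5·1).
1 divides 13, so solutions exist.
Back-substituting, 5·(-5) + 26·(1) = 1.
So 5·(-5) ≡ 1 (mod 26); multiply by 13: k ≡ -65 (mod 26).
Smallest nonnegative: k = -65 mod 26 = 13.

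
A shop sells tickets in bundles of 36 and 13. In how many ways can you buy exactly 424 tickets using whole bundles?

1

Need nonnegative integers with 36j + 13k = 424.
gcd(36, 13) = 1, and 36·(4) + 13·(-11) = 1.
So (j₀, k₀) = (1696, -4664); general j = 1696 + 13t, k = -4664 - 36t.
j ≥ 0 ⇒ t ≥ -130; k ≥ 0 ⇒ t ≤ -130. That's 1 value of t.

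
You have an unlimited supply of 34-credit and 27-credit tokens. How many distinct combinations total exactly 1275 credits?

Need nonnegative integers with 34j + 27k = 1275.
gcd(34, 27) = 1, and 34·(4) + 27·(-5) = 1.
So (j₀, k₀) = (5100, -6375); general j = 5100 + 27t, k = -6375 - 34t.
j ≥ 0 ⇒ t ≥ -188; k ≥ 0 ⇒ t ≤ -188. That's 1 value of t.

1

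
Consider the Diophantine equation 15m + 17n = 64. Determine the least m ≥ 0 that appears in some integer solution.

gcd(17, 15):
  17 = 1×15 + 2
  15 = 7×2 + 1
  2 = 2×1
so gcd(17, 15) = 1.
1 divides 64, so solutions exist.
Back-substitute for Bézout coefficients:
  1 = 15 - 7×2
  ... = 15×(8) + 17×(-7)
Scale by 64/1 = 64: (m₀, n₀) = (512, -448).
General solution: m = 512 + 17t, n = -448 - 15t for integer t.
m ≥ 0: smallest is 512 mod 17 = 2 (at t = -30), with n = 2.

2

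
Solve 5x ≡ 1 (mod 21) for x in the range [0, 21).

17

gcd(21, 5):
  21 = 4*5 + 1
  5 = 5*1
so gcd(21, 5) = 1.
Back-substitute for Bézout coefficients:
  1 = 21 - 4*5
  ... = 5*(-4) + 21*(1)
So 5*-4 ≡ 1 (mod 21), and -4 mod 21 = 17.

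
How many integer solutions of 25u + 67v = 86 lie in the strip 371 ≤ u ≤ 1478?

gcd(67, 25) = 1  (67 = 2·25 + 17, 25 = 1·17 + 8, 17 = 2·8 + 1, 8 = 8·1).
Back-substituting, 25·(-8) + 67·(3) = 1.
Scale by 86: particular solution (-688, 258); reduce u mod 67: (49, -17).
General solution: u = 49 + 67t, v = -17 - 25t for integer t.
371 ≤ 49 + 67t ≤ 1478 gives t ∈ [5, 21], which is 17 values.

17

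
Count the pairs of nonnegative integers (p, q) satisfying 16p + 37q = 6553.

11

gcd(37, 16) = 1.
By Bézout, 16×(7) + 37×(-3) = 1.
One solution: (28, 165).
General: p = 28 + 37t, q = 165 - 16t.
p ≥ 0 ⇒ t ≥ 0; q ≥ 0 ⇒ t ≤ 10. So t ∈ [0, 10]: 11 solutions.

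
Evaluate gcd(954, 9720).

gcd(9720, 954):
  9720 = 10·954 + 180
  954 = 5·180 + 54
  180 = 3·54 + 18
  54 = 3·18
so gcd(9720, 954) = 18.

18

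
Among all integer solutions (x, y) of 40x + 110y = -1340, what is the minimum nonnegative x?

gcd(110, 40):
  110 = 2*40 + 30
  40 = 1*30 + 10
  30 = 3*10
so gcd(110, 40) = 10.
10 divides -1340, so solutions exist.
Back-substitute for Bézout coefficients:
  10 = 40 - 1*30
  ... = 40*(3) + 110*(-1)
Scale by -1340/10 = -134: (x₀, y₀) = (-402, 134).
General solution: x = -402 + 11t, y = 134 - 4t for integer t.
x ≥ 0: smallest is -402 mod 11 = 5 (at t = 37), with y = -14.

5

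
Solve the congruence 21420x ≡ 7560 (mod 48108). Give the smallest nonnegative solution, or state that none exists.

472

gcd(48108, 21420) = 12.
12 divides 7560, so solutions exist.
By Bézout, 21420×(968) + 48108×(-431) = 12.
So 21420×(968) ≡ 12 (mod 48108); multiply by 630: x ≡ 609840 (mod 4009).
Smallest nonnegative: x = 609840 mod 4009 = 472.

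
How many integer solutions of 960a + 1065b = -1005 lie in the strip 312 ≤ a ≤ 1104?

gcd(1065, 960) = 15  (1065 = 1*960 + 105, 960 = 9*105 + 15, 105 = 7*15).
Back-substituting, 960*(10) + 1065*(-9) = 15.
Scale by -67: particular solution (-670, 603); reduce a mod 71: (40, -37).
General solution: a = 40 + 71t, b = -37 - 64t for integer t.
312 ≤ 40 + 71t ≤ 1104 gives t ∈ [4, 14], which is 11 values.

11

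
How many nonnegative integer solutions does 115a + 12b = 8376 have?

gcd(115, 12) = 1  (115 = 9×12 + 7, 12 = 1×7 + 5, 7 = 1×5 + 2, 5 = 2×2 + 1, 2 = 2×1).
Back-substituting, 115×(-5) + 12×(48) = 1.
Scale by 8376: one solution is (-41880, 402048). Reduce a mod 12: (0, 698).
General: a = 0 + 12t, b = 698 - 115t.
a ≥ 0 ⇒ t ≥ 0; b ≥ 0 ⇒ t ≤ 6. So t ∈ [0, 6]: 7 solutions.

7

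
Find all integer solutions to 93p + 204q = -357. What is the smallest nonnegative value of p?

gcd(204, 93) = 3.
3 divides -357, so solutions exist.
By Bézout, 93·(11) + 204·(-5) = 3.
Scale by -357/3 = -119: (p₀, q₀) = (-1309, 595).
General solution: p = -1309 + 68t, q = 595 - 31t for integer t.
p ≥ 0: smallest is -1309 mod 68 = 51 (at t = 20), with q = -25.

51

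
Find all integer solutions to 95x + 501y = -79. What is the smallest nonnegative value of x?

73

gcd(501, 95):
  501 = 5·95 + 26
  95 = 3·26 + 17
  26 = 1·17 + 9
  17 = 1·9 + 8
  9 = 1·8 + 1
  8 = 8·1
so gcd(501, 95) = 1.
1 divides -79, so solutions exist.
Back-substitute for Bézout coefficients:
  1 = 9 - 1·8
  ... = 95·(-58) + 501·(11)
Scale by -79/1 = -79: (x₀, y₀) = (4582, -869).
General solution: x = 4582 + 501t, y = -869 - 95t for integer t.
x ≥ 0: smallest is 4582 mod 501 = 73 (at t = -9), with y = -14.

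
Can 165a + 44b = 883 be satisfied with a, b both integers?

gcd(165, 44) = 11.
11 does not divide 883 (remainder 3), so no integer solutions.

no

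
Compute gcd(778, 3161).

gcd(3161, 778):
  3161 = 4·778 + 49
  778 = 15·49 + 43
  49 = 1·43 + 6
  43 = 7·6 + 1
  6 = 6·1
so gcd(3161, 778) = 1.

1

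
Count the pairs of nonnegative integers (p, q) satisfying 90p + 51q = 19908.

13

gcd(90, 51):
  90 = 1·51 + 39
  51 = 1·39 + 12
  39 = 3·12 + 3
  12 = 4·3
so gcd(90, 51) = 3.
Back-substitute for Bézout coefficients:
  3 = 39 - 3·12
  ... = 90·(4) + 51·(-7)
Scale by 6636: one solution is (26544, -46452). Reduce p mod 17: (7, 378).
General: p = 7 + 17t, q = 378 - 30t.
p ≥ 0 ⇒ t ≥ 0; q ≥ 0 ⇒ t ≤ 12. So t ∈ [0, 12]: 13 solutions.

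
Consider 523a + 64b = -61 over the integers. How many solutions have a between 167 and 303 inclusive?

3

gcd(523, 64):
  523 = 8·64 + 11
  64 = 5·11 + 9
  11 = 1·9 + 2
  9 = 4·2 + 1
  2 = 2·1
so gcd(523, 64) = 1.
Back-substitute for Bézout coefficients:
  1 = 9 - 4·2
  ... = 523·(-29) + 64·(237)
Scale by -61: particular solution (1769, -14457); reduce a mod 64: (41, -336).
General solution: a = 41 + 64t, b = -336 - 523t for integer t.
167 ≤ 41 + 64t ≤ 303 gives t ∈ [2, 4], which is 3 values.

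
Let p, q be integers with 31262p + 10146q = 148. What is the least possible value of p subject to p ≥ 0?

gcd(31262, 10146):
  31262 = 3×10146 + 824
  10146 = 12×824 + 258
  824 = 3×258 + 50
  258 = 5×50 + 8
  50 = 6×8 + 2
  8 = 4×2
so gcd(31262, 10146) = 2.
2 divides 148, so solutions exist.
Back-substitute for Bézout coefficients:
  2 = 50 - 6×8
  ... = 31262×(1219) + 10146×(-3756)
Scale by 148/2 = 74: (p₀, q₀) = (90206, -277944).
General solution: p = 90206 + 5073t, q = -277944 - 15631t for integer t.
p ≥ 0: smallest is 90206 mod 5073 = 3965 (at t = -17), with q = -12217.

3965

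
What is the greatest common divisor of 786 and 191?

gcd(786, 191):
  786 = 4·191 + 22
  191 = 8·22 + 15
  22 = 1·15 + 7
  15 = 2·7 + 1
  7 = 7·1
so gcd(786, 191) = 1.

1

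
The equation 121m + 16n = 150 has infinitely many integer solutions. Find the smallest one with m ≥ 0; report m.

gcd(121, 16):
  121 = 7*16 + 9
  16 = 1*9 + 7
  9 = 1*7 + 2
  7 = 3*2 + 1
  2 = 2*1
so gcd(121, 16) = 1.
1 divides 150, so solutions exist.
Back-substitute for Bézout coefficients:
  1 = 7 - 3*2
  ... = 121*(-7) + 16*(53)
Scale by 150/1 = 150: (m₀, n₀) = (-1050, 7950).
General solution: m = -1050 + 16t, n = 7950 - 121t for integer t.
m ≥ 0: smallest is -1050 mod 16 = 6 (at t = 66), with n = -36.

6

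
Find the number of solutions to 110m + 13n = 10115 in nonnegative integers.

gcd(110, 13):
  110 = 8·13 + 6
  13 = 2·6 + 1
  6 = 6·1
so gcd(110, 13) = 1.
Back-substitute for Bézout coefficients:
  1 = 13 - 2·6
  ... = 110·(-2) + 13·(17)
Scale by 10115: one solution is (-20230, 171955). Reduce m mod 13: (11, 685).
General: m = 11 + 13t, n = 685 - 110t.
m ≥ 0 ⇒ t ≥ 0; n ≥ 0 ⇒ t ≤ 6. So t ∈ [0, 6]: 7 solutions.

7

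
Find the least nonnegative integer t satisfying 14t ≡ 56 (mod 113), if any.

gcd(113, 14):
  113 = 8×14 + 1
  14 = 14×1
so gcd(113, 14) = 1.
1 divides 56, so solutions exist.
Back-substitute for Bézout coefficients:
  1 = 113 - 8×14
  ... = 14×(-8) + 113×(1)
So 14×(-8) ≡ 1 (mod 113); multiply by 56: t ≡ -448 (mod 113).
Smallest nonnegative: t = -448 mod 113 = 4.

4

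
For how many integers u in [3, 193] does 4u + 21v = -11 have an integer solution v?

gcd(21, 4):
  21 = 5×4 + 1
  4 = 4×1
so gcd(21, 4) = 1.
Back-substitute for Bézout coefficients:
  1 = 21 - 5×4
  ... = 4×(-5) + 21×(1)
Scale by -11: particular solution (55, -11); reduce u mod 21: (13, -3).
General solution: u = 13 + 21t, v = -3 - 4t for integer t.
3 ≤ 13 + 21t ≤ 193 gives t ∈ [0, 8], which is 9 values.

9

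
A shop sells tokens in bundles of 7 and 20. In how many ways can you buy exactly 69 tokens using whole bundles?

Need nonnegative integers with 7j + 20k = 69.
gcd(7, 20) = 1, and 7·(3) + 20·(-1) = 1.
So (j₀, k₀) = (207, -69); general j = 207 + 20t, k = -69 - 7t.
j ≥ 0 ⇒ t ≥ -10; k ≥ 0 ⇒ t ≤ -10. That's 1 value of t.

1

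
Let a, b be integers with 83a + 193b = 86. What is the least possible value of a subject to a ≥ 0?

gcd(193, 83) = 1  (193 = 2*83 + 27, 83 = 3*27 + 2, 27 = 13*2 + 1, 2 = 2*1).
1 divides 86, so solutions exist.
Back-substituting, 83*(-93) + 193*(40) = 1.
Scale by 86/1 = 86: (a₀, b₀) = (-7998, 3440).
General solution: a = -7998 + 193t, b = 3440 - 83t for integer t.
a ≥ 0: smallest is -7998 mod 193 = 108 (at t = 42), with b = -46.

108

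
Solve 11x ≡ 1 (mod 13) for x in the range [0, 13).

6

gcd(13, 11) = 1  (13 = 1×11 + 2, 11 = 5×2 + 1, 2 = 2×1).
Back-substituting, 11×(6) + 13×(-5) = 1.
So 11×6 ≡ 1 (mod 13), and 6 mod 13 = 6.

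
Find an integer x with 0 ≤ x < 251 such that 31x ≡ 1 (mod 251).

81

gcd(251, 31):
  251 = 8·31 + 3
  31 = 10·3 + 1
  3 = 3·1
so gcd(251, 31) = 1.
Back-substitute for Bézout coefficients:
  1 = 31 - 10·3
  ... = 31·(81) + 251·(-10)
So 31·81 ≡ 1 (mod 251), and 81 mod 251 = 81.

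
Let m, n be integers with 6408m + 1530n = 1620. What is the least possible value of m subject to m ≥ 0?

gcd(6408, 1530) = 18  (6408 = 4*1530 + 288, 1530 = 5*288 + 90, 288 = 3*90 + 18, 90 = 5*18).
18 divides 1620, so solutions exist.
Back-substituting, 6408*(16) + 1530*(-67) = 18.
Scale by 1620/18 = 90: (m₀, n₀) = (1440, -6030).
General solution: m = 1440 + 85t, n = -6030 - 356t for integer t.
m ≥ 0: smallest is 1440 mod 85 = 80 (at t = -16), with n = -334.

80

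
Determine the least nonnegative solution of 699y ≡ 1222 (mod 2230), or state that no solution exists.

gcd(2230, 699) = 1  (2230 = 3*699 + 133, 699 = 5*133 + 34, 133 = 3*34 + 31, 34 = 1*31 + 3, 31 = 10*3 + 1, 3 = 3*1).
1 divides 1222, so solutions exist.
Back-substituting, 699*(-721) + 2230*(226) = 1.
So 699*(-721) ≡ 1 (mod 2230); multiply by 1222: y ≡ -881062 (mod 2230).
Smallest nonnegative: y = -881062 mod 2230 = 2018.

2018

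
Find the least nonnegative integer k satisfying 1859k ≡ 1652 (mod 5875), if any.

gcd(5875, 1859):
  5875 = 3*1859 + 298
  1859 = 6*298 + 71
  298 = 4*71 + 14
  71 = 5*14 + 1
  14 = 14*1
so gcd(5875, 1859) = 1.
1 divides 1652, so solutions exist.
Back-substitute for Bézout coefficients:
  1 = 71 - 5*14
  ... = 1859*(414) + 5875*(-131)
So 1859*(414) ≡ 1 (mod 5875); multiply by 1652: k ≡ 683928 (mod 5875).
Smallest nonnegative: k = 683928 mod 5875 = 2428.

2428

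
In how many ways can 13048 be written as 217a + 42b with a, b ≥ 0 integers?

10

gcd(217, 42) = 7.
By Bézout, 217*(1) + 42*(-5) = 7.
One solution: (4, 290).
General: a = 4 + 6t, b = 290 - 31t.
a ≥ 0 ⇒ t ≥ 0; b ≥ 0 ⇒ t ≤ 9. So t ∈ [0, 9]: 10 solutions.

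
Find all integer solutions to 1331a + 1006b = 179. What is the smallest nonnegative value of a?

437

gcd(1331, 1006):
  1331 = 1*1006 + 325
  1006 = 3*325 + 31
  325 = 10*31 + 15
  31 = 2*15 + 1
  15 = 15*1
so gcd(1331, 1006) = 1.
1 divides 179, so solutions exist.
Back-substitute for Bézout coefficients:
  1 = 31 - 2*15
  ... = 1331*(-65) + 1006*(86)
Scale by 179/1 = 179: (a₀, b₀) = (-11635, 15394).
General solution: a = -11635 + 1006t, b = 15394 - 1331t for integer t.
a ≥ 0: smallest is -11635 mod 1006 = 437 (at t = 12), with b = -578.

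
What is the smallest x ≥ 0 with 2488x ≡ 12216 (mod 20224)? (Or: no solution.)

gcd(20224, 2488) = 8.
8 divides 12216, so solutions exist.
By Bézout, 2488*(-569) + 20224*(70) = 8.
So 2488*(-569) ≡ 8 (mod 20224); multiply by 1527: x ≡ -868863 (mod 2528).
Smallest nonnegative: x = -868863 mod 2528 = 769.

769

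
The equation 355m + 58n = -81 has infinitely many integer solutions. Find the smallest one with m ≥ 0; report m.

gcd(355, 58):
  355 = 6·58 + 7
  58 = 8·7 + 2
  7 = 3·2 + 1
  2 = 2·1
so gcd(355, 58) = 1.
1 divides -81, so solutions exist.
Back-substitute for Bézout coefficients:
  1 = 7 - 3·2
  ... = 355·(25) + 58·(-153)
Scale by -81/1 = -81: (m₀, n₀) = (-2025, 12393).
General solution: m = -2025 + 58t, n = 12393 - 355t for integer t.
m ≥ 0: smallest is -2025 mod 58 = 5 (at t = 35), with n = -32.

5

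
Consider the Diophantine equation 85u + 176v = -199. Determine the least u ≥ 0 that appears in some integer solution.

gcd(176, 85) = 1  (176 = 2*85 + 6, 85 = 14*6 + 1, 6 = 6*1).
1 divides -199, so solutions exist.
Back-substituting, 85*(29) + 176*(-14) = 1.
Scale by -199/1 = -199: (u₀, v₀) = (-5771, 2786).
General solution: u = -5771 + 176t, v = 2786 - 85t for integer t.
u ≥ 0: smallest is -5771 mod 176 = 37 (at t = 33), with v = -19.

37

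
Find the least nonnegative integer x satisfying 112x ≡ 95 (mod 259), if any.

gcd(259, 112):
  259 = 2×112 + 35
  112 = 3×35 + 7
  35 = 5×7
so gcd(259, 112) = 7.
7 does not divide 95, so the congruence has no solution.

no solution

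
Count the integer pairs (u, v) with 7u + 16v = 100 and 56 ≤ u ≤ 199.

9

gcd(16, 7) = 1  (16 = 2*7 + 2, 7 = 3*2 + 1, 2 = 2*1).
Back-substituting, 7*(7) + 16*(-3) = 1.
Scale by 100: particular solution (700, -300); reduce u mod 16: (12, 1).
General solution: u = 12 + 16t, v = 1 - 7t for integer t.
56 ≤ 12 + 16t ≤ 199 gives t ∈ [3, 11], which is 9 values.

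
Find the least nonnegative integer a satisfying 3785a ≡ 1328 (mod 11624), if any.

7288

gcd(11624, 3785):
  11624 = 3·3785 + 269
  3785 = 14·269 + 19
  269 = 14·19 + 3
  19 = 6·3 + 1
  3 = 3·1
so gcd(11624, 3785) = 1.
1 divides 1328, so solutions exist.
Back-substitute for Bézout coefficients:
  1 = 19 - 6·3
  ... = 3785·(3673) + 11624·(-1196)
So 3785·(3673) ≡ 1 (mod 11624); multiply by 1328: a ≡ 4877744 (mod 11624).
Smallest nonnegative: a = 4877744 mod 11624 = 7288.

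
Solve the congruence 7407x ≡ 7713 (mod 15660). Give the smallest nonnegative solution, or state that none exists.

gcd(15660, 7407):
  15660 = 2*7407 + 846
  7407 = 8*846 + 639
  846 = 1*639 + 207
  639 = 3*207 + 18
  207 = 11*18 + 9
  18 = 2*9
so gcd(15660, 7407) = 9.
9 divides 7713, so solutions exist.
Back-substitute for Bézout coefficients:
  9 = 207 - 11*18
  ... = 7407*(-833) + 15660*(394)
So 7407*(-833) ≡ 9 (mod 15660); multiply by 857: x ≡ -713881 (mod 1740).
Smallest nonnegative: x = -713881 mod 1740 = 1259.

1259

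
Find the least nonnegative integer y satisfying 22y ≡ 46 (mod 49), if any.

11

gcd(49, 22) = 1.
1 divides 46, so solutions exist.
By Bézout, 22·(-20) + 49·(9) = 1.
So 22·(-20) ≡ 1 (mod 49); multiply by 46: y ≡ -920 (mod 49).
Smallest nonnegative: y = -920 mod 49 = 11.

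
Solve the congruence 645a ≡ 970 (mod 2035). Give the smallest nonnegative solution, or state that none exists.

gcd(2035, 645) = 5.
5 divides 970, so solutions exist.
By Bézout, 645×(183) + 2035×(-58) = 5.
So 645×(183) ≡ 5 (mod 2035); multiply by 194: a ≡ 35502 (mod 407).
Smallest nonnegative: a = 35502 mod 407 = 93.

93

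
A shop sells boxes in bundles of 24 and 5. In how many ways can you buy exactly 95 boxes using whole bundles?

1

Need nonnegative integers with 24j + 5k = 95.
gcd(24, 5) = 1, and 24·(-1) + 5·(5) = 1.
So (j₀, k₀) = (-95, 475); general j = -95 + 5t, k = 475 - 24t.
j ≥ 0 ⇒ t ≥ 19; k ≥ 0 ⇒ t ≤ 19. That's 1 value of t.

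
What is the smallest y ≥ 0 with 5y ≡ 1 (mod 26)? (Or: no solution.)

21

gcd(26, 5) = 1.
1 divides 1, so solutions exist.
By Bézout, 5·(-5) + 26·(1) = 1.
So 5·(-5) ≡ 1 (mod 26); multiply by 1: y ≡ -5 (mod 26).
Smallest nonnegative: y = -5 mod 26 = 21.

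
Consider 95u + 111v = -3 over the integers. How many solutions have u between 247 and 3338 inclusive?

27

gcd(111, 95) = 1.
By Bézout, 95×(-7) + 111×(6) = 1.
Particular solution: (21, -18).
General solution: u = 21 + 111t, v = -18 - 95t for integer t.
247 ≤ 21 + 111t ≤ 3338 gives t ∈ [3, 29], which is 27 values.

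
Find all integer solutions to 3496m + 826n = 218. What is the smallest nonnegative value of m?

gcd(3496, 826):
  3496 = 4·826 + 192
  826 = 4·192 + 58
  192 = 3·58 + 18
  58 = 3·18 + 4
  18 = 4·4 + 2
  4 = 2·2
so gcd(3496, 826) = 2.
2 divides 218, so solutions exist.
Back-substitute for Bézout coefficients:
  2 = 18 - 4·4
  ... = 3496·(185) + 826·(-783)
Scale by 218/2 = 109: (m₀, n₀) = (20165, -85347).
General solution: m = 20165 + 413t, n = -85347 - 1748t for integer t.
m ≥ 0: smallest is 20165 mod 413 = 341 (at t = -48), with n = -1443.

341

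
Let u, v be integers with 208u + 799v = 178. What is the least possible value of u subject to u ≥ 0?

gcd(799, 208):
  799 = 3*208 + 175
  208 = 1*175 + 33
  175 = 5*33 + 10
  33 = 3*10 + 3
  10 = 3*3 + 1
  3 = 3*1
so gcd(799, 208) = 1.
1 divides 178, so solutions exist.
Back-substitute for Bézout coefficients:
  1 = 10 - 3*3
  ... = 208*(-242) + 799*(63)
Scale by 178/1 = 178: (u₀, v₀) = (-43076, 11214).
General solution: u = -43076 + 799t, v = 11214 - 208t for integer t.
u ≥ 0: smallest is -43076 mod 799 = 70 (at t = 54), with v = -18.

70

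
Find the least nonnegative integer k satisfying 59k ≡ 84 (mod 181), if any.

gcd(181, 59) = 1  (181 = 3×59 + 4, 59 = 14×4 + 3, 4 = 1×3 + 1, 3 = 3×1).
1 divides 84, so solutions exist.
Back-substituting, 59×(-46) + 181×(15) = 1.
So 59×(-46) ≡ 1 (mod 181); multiply by 84: k ≡ -3864 (mod 181).
Smallest nonnegative: k = -3864 mod 181 = 118.

118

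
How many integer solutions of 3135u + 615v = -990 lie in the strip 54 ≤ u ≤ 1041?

gcd(3135, 615) = 15  (3135 = 5·615 + 60, 615 = 10·60 + 15, 60 = 4·15).
Back-substituting, 3135·(-10) + 615·(51) = 15.
Scale by -66: particular solution (660, -3366); reduce u mod 41: (4, -22).
General solution: u = 4 + 41t, v = -22 - 209t for integer t.
54 ≤ 4 + 41t ≤ 1041 gives t ∈ [2, 25], which is 24 values.

24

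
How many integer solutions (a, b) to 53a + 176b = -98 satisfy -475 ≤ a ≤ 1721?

12

gcd(176, 53) = 1.
By Bézout, 53*(-83) + 176*(25) = 1.
Particular solution: (38, -12).
General solution: a = 38 + 176t, b = -12 - 53t for integer t.
-475 ≤ 38 + 176t ≤ 1721 gives t ∈ [-2, 9], which is 12 values.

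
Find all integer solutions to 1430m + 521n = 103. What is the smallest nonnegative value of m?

152

gcd(1430, 521) = 1.
1 divides 103, so solutions exist.
By Bézout, 1430*(47) + 521*(-129) = 1.
Scale by 103/1 = 103: (m₀, n₀) = (4841, -13287).
General solution: m = 4841 + 521t, n = -13287 - 1430t for integer t.
m ≥ 0: smallest is 4841 mod 521 = 152 (at t = -9), with n = -417.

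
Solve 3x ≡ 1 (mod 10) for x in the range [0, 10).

gcd(10, 3):
  10 = 3·3 + 1
  3 = 3·1
so gcd(10, 3) = 1.
Back-substitute for Bézout coefficients:
  1 = 10 - 3·3
  ... = 3·(-3) + 10·(1)
So 3·-3 ≡ 1 (mod 10), and -3 mod 10 = 7.

7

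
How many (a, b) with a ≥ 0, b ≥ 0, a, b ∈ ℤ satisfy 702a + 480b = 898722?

gcd(702, 480) = 6  (702 = 1·480 + 222, 480 = 2·222 + 36, 222 = 6·36 + 6, 36 = 6·6).
Back-substituting, 702·(13) + 480·(-19) = 6.
Scale by 149787: one solution is (1947231, -2845953). Reduce a mod 80: (31, 1827).
General: a = 31 + 80t, b = 1827 - 117t.
a ≥ 0 ⇒ t ≥ 0; b ≥ 0 ⇒ t ≤ 15. So t ∈ [0, 15]: 16 solutions.

16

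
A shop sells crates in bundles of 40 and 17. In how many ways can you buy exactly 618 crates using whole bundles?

Need nonnegative integers with 40j + 17k = 618.
gcd(40, 17) = 1, and 40·(3) + 17·(-7) = 1.
So (j₀, k₀) = (1854, -4326); general j = 1854 + 17t, k = -4326 - 40t.
j ≥ 0 ⇒ t ≥ -109; k ≥ 0 ⇒ t ≤ -109. That's 1 value of t.

1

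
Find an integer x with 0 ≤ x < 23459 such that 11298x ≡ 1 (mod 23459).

19599

gcd(23459, 11298) = 1.
By Bézout, 11298×(-3860) + 23459×(1859) = 1.
So 11298×-3860 ≡ 1 (mod 23459), and -3860 mod 23459 = 19599.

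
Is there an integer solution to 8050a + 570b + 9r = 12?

gcd(8050, 570) = 10  (8050 = 14×570 + 70, 570 = 8×70 + 10, 70 = 7×10).
gcd(10, 9) = 1.
1 divides 12, so integer solutions exist.

yes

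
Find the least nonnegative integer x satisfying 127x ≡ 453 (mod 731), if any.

gcd(731, 127) = 1  (731 = 5·127 + 96, 127 = 1·96 + 31, 96 = 3·31 + 3, 31 = 10·3 + 1, 3 = 3·1).
1 divides 453, so solutions exist.
Back-substituting, 127·(236) + 731·(-41) = 1.
So 127·(236) ≡ 1 (mod 731); multiply by 453: x ≡ 106908 (mod 731).
Smallest nonnegative: x = 106908 mod 731 = 182.

182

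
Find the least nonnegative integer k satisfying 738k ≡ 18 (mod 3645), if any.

326

gcd(3645, 738) = 9.
9 divides 18, so solutions exist.
By Bézout, 738×(163) + 3645×(-33) = 9.
So 738×(163) ≡ 9 (mod 3645); multiply by 2: k ≡ 326 (mod 405).
Smallest nonnegative: k = 326 mod 405 = 326.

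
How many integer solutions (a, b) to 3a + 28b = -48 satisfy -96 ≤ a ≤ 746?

gcd(28, 3) = 1  (28 = 9*3 + 1, 3 = 3*1).
Back-substituting, 3*(-9) + 28*(1) = 1.
Scale by -48: particular solution (432, -48); reduce a mod 28: (12, -3).
General solution: a = 12 + 28t, b = -3 - 3t for integer t.
-96 ≤ 12 + 28t ≤ 746 gives t ∈ [-3, 26], which is 30 values.

30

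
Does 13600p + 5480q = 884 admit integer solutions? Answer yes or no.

no

gcd(13600, 5480):
  13600 = 2*5480 + 2640
  5480 = 2*2640 + 200
  2640 = 13*200 + 40
  200 = 5*40
so gcd(13600, 5480) = 40.
40 does not divide 884 (remainder 4), so no integer solutions.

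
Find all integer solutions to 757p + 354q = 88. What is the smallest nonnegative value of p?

298

gcd(757, 354):
  757 = 2*354 + 49
  354 = 7*49 + 11
  49 = 4*11 + 5
  11 = 2*5 + 1
  5 = 5*1
so gcd(757, 354) = 1.
1 divides 88, so solutions exist.
Back-substitute for Bézout coefficients:
  1 = 11 - 2*5
  ... = 757*(-65) + 354*(139)
Scale by 88/1 = 88: (p₀, q₀) = (-5720, 12232).
General solution: p = -5720 + 354t, q = 12232 - 757t for integer t.
p ≥ 0: smallest is -5720 mod 354 = 298 (at t = 17), with q = -637.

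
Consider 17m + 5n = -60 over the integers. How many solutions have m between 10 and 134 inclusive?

25

gcd(17, 5) = 1.
By Bézout, 17*(-2) + 5*(7) = 1.
Particular solution: (0, -12).
General solution: m = 0 + 5t, n = -12 - 17t for integer t.
10 ≤ 0 + 5t ≤ 134 gives t ∈ [2, 26], which is 25 values.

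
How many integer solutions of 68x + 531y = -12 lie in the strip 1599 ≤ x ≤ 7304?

11

gcd(531, 68) = 1  (531 = 7×68 + 55, 68 = 1×55 + 13, 55 = 4×13 + 3, 13 = 4×3 + 1, 3 = 3×1).
Back-substituting, 68×(164) + 531×(-21) = 1.
Scale by -12: particular solution (-1968, 252); reduce x mod 531: (156, -20).
General solution: x = 156 + 531t, y = -20 - 68t for integer t.
1599 ≤ 156 + 531t ≤ 7304 gives t ∈ [3, 13], which is 11 values.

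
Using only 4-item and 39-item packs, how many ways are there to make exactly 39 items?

1

Need nonnegative integers with 4j + 39k = 39.
gcd(4, 39) = 1, and 4·(10) + 39·(-1) = 1.
So (j₀, k₀) = (390, -39); general j = 390 + 39t, k = -39 - 4t.
j ≥ 0 ⇒ t ≥ -10; k ≥ 0 ⇒ t ≤ -10. That's 1 value of t.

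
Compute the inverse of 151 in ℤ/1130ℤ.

gcd(1130, 151):
  1130 = 7·151 + 73
  151 = 2·73 + 5
  73 = 14·5 + 3
  5 = 1·3 + 2
  3 = 1·2 + 1
  2 = 2·1
so gcd(1130, 151) = 1.
Back-substitute for Bézout coefficients:
  1 = 3 - 1·2
  ... = 151·(-449) + 1130·(60)
So 151·-449 ≡ 1 (mod 1130), and -449 mod 1130 = 681.

681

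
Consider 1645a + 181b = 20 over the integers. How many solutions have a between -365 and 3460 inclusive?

21

gcd(1645, 181) = 1  (1645 = 9×181 + 16, 181 = 11×16 + 5, 16 = 3×5 + 1, 5 = 5×1).
Back-substituting, 1645×(34) + 181×(-309) = 1.
Scale by 20: particular solution (680, -6180); reduce a mod 181: (137, -1245).
General solution: a = 137 + 181t, b = -1245 - 1645t for integer t.
-365 ≤ 137 + 181t ≤ 3460 gives t ∈ [-2, 18], which is 21 values.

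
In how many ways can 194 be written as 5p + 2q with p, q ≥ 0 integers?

20

gcd(5, 2) = 1.
By Bézout, 5·(1) + 2·(-2) = 1.
One solution: (0, 97).
General: p = 0 + 2t, q = 97 - 5t.
p ≥ 0 ⇒ t ≥ 0; q ≥ 0 ⇒ t ≤ 19. So t ∈ [0, 19]: 20 solutions.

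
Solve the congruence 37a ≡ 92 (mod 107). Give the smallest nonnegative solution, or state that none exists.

69

gcd(107, 37) = 1.
1 divides 92, so solutions exist.
By Bézout, 37*(-26) + 107*(9) = 1.
So 37*(-26) ≡ 1 (mod 107); multiply by 92: a ≡ -2392 (mod 107).
Smallest nonnegative: a = -2392 mod 107 = 69.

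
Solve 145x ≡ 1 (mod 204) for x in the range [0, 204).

gcd(204, 145) = 1  (204 = 1*145 + 59, 145 = 2*59 + 27, 59 = 2*27 + 5, 27 = 5*5 + 2, 5 = 2*2 + 1, 2 = 2*1).
Back-substituting, 145*(-83) + 204*(59) = 1.
So 145*-83 ≡ 1 (mod 204), and -83 mod 204 = 121.

121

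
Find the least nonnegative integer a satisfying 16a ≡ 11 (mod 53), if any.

4

gcd(53, 16):
  53 = 3·16 + 5
  16 = 3·5 + 1
  5 = 5·1
so gcd(53, 16) = 1.
1 divides 11, so solutions exist.
Back-substitute for Bézout coefficients:
  1 = 16 - 3·5
  ... = 16·(10) + 53·(-3)
So 16·(10) ≡ 1 (mod 53); multiply by 11: a ≡ 110 (mod 53).
Smallest nonnegative: a = 110 mod 53 = 4.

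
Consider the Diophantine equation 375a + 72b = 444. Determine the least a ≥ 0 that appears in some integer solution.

gcd(375, 72) = 3  (375 = 5·72 + 15, 72 = 4·15 + 12, 15 = 1·12 + 3, 12 = 4·3).
3 divides 444, so solutions exist.
Back-substituting, 375·(5) + 72·(-26) = 3.
Scale by 444/3 = 148: (a₀, b₀) = (740, -3848).
General solution: a = 740 + 24t, b = -3848 - 125t for integer t.
a ≥ 0: smallest is 740 mod 24 = 20 (at t = -30), with b = -98.

20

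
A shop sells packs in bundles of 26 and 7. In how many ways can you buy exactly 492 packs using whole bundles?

Need nonnegative integers with 26j + 7k = 492.
gcd(26, 7) = 1, and 26·(3) + 7·(-11) = 1.
So (j₀, k₀) = (1476, -5412); general j = 1476 + 7t, k = -5412 - 26t.
j ≥ 0 ⇒ t ≥ -210; k ≥ 0 ⇒ t ≤ -209. That's 2 values of t.

2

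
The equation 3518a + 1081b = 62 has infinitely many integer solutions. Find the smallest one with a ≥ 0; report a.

gcd(3518, 1081):
  3518 = 3×1081 + 275
  1081 = 3×275 + 256
  275 = 1×256 + 19
  256 = 13×19 + 9
  19 = 2×9 + 1
  9 = 9×1
so gcd(3518, 1081) = 1.
1 divides 62, so solutions exist.
Back-substitute for Bézout coefficients:
  1 = 19 - 2×9
  ... = 3518×(114) + 1081×(-371)
Scale by 62/1 = 62: (a₀, b₀) = (7068, -23002).
General solution: a = 7068 + 1081t, b = -23002 - 3518t for integer t.
a ≥ 0: smallest is 7068 mod 1081 = 582 (at t = -6), with b = -1894.

582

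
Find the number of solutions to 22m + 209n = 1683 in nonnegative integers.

gcd(209, 22):
  209 = 9×22 + 11
  22 = 2×11
so gcd(209, 22) = 11.
Back-substitute for Bézout coefficients:
  11 = 209 - 9×22
  ... = 22×(-9) + 209×(1)
Scale by 153: one solution is (-1377, 153). Reduce m mod 19: (10, 7).
General: m = 10 + 19t, n = 7 - 2t.
m ≥ 0 ⇒ t ≥ 0; n ≥ 0 ⇒ t ≤ 3. So t ∈ [0, 3]: 4 solutions.

4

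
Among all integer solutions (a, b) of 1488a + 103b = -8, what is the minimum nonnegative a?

67

gcd(1488, 103):
  1488 = 14×103 + 46
  103 = 2×46 + 11
  46 = 4×11 + 2
  11 = 5×2 + 1
  2 = 2×1
so gcd(1488, 103) = 1.
1 divides -8, so solutions exist.
Back-substitute for Bézout coefficients:
  1 = 11 - 5×2
  ... = 1488×(-47) + 103×(679)
Scale by -8/1 = -8: (a₀, b₀) = (376, -5432).
General solution: a = 376 + 103t, b = -5432 - 1488t for integer t.
a ≥ 0: smallest is 376 mod 103 = 67 (at t = -3), with b = -968.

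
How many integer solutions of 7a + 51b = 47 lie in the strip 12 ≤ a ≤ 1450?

gcd(51, 7):
  51 = 7×7 + 2
  7 = 3×2 + 1
  2 = 2×1
so gcd(51, 7) = 1.
Back-substitute for Bézout coefficients:
  1 = 7 - 3×2
  ... = 7×(22) + 51×(-3)
Scale by 47: particular solution (1034, -141); reduce a mod 51: (14, -1).
General solution: a = 14 + 51t, b = -1 - 7t for integer t.
12 ≤ 14 + 51t ≤ 1450 gives t ∈ [0, 28], which is 29 values.

29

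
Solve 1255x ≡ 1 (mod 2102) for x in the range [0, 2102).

1695

gcd(2102, 1255):
  2102 = 1*1255 + 847
  1255 = 1*847 + 408
  847 = 2*408 + 31
  408 = 13*31 + 5
  31 = 6*5 + 1
  5 = 5*1
so gcd(2102, 1255) = 1.
Back-substitute for Bézout coefficients:
  1 = 31 - 6*5
  ... = 1255*(-407) + 2102*(243)
So 1255*-407 ≡ 1 (mod 2102), and -407 mod 2102 = 1695.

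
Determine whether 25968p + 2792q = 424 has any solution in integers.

gcd(25968, 2792):
  25968 = 9·2792 + 840
  2792 = 3·840 + 272
  840 = 3·272 + 24
  272 = 11·24 + 8
  24 = 3·8
so gcd(25968, 2792) = 8.
8 divides 424, so integer solutions exist.

yes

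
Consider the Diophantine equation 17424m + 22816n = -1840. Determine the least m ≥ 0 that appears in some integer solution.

1219

gcd(22816, 17424):
  22816 = 1×17424 + 5392
  17424 = 3×5392 + 1248
  5392 = 4×1248 + 400
  1248 = 3×400 + 48
  400 = 8×48 + 16
  48 = 3×16
so gcd(22816, 17424) = 16.
16 divides -1840, so solutions exist.
Back-substitute for Bézout coefficients:
  16 = 400 - 8×48
  ... = 17424×(-457) + 22816×(349)
Scale by -1840/16 = -115: (m₀, n₀) = (52555, -40135).
General solution: m = 52555 + 1426t, n = -40135 - 1089t for integer t.
m ≥ 0: smallest is 52555 mod 1426 = 1219 (at t = -36), with n = -931.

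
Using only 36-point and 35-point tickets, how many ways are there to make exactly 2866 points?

Need nonnegative integers with 36j + 35k = 2866.
gcd(36, 35) = 1, and 36·(1) + 35·(-1) = 1.
So (j₀, k₀) = (2866, -2866); general j = 2866 + 35t, k = -2866 - 36t.
j ≥ 0 ⇒ t ≥ -81; k ≥ 0 ⇒ t ≤ -80. That's 2 values of t.

2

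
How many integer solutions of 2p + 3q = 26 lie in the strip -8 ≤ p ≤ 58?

23

gcd(3, 2):
  3 = 1×2 + 1
  2 = 2×1
so gcd(3, 2) = 1.
Back-substitute for Bézout coefficients:
  1 = 3 - 1×2
  ... = 2×(-1) + 3×(1)
Scale by 26: particular solution (-26, 26); reduce p mod 3: (1, 8).
General solution: p = 1 + 3t, q = 8 - 2t for integer t.
-8 ≤ 1 + 3t ≤ 58 gives t ∈ [-3, 19], which is 23 values.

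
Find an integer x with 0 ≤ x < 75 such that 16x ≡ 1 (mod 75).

gcd(75, 16) = 1.
By Bézout, 16·(-14) + 75·(3) = 1.
So 16·-14 ≡ 1 (mod 75), and -14 mod 75 = 61.

61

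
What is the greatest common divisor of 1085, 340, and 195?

5

gcd(1085, 340) = 5  (1085 = 3×340 + 65, 340 = 5×65 + 15, 65 = 4×15 + 5, 15 = 3×5).
gcd(5, 195) = 5.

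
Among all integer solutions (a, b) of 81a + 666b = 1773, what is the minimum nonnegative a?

63

gcd(666, 81):
  666 = 8*81 + 18
  81 = 4*18 + 9
  18 = 2*9
so gcd(666, 81) = 9.
9 divides 1773, so solutions exist.
Back-substitute for Bézout coefficients:
  9 = 81 - 4*18
  ... = 81*(33) + 666*(-4)
Scale by 1773/9 = 197: (a₀, b₀) = (6501, -788).
General solution: a = 6501 + 74t, b = -788 - 9t for integer t.
a ≥ 0: smallest is 6501 mod 74 = 63 (at t = -87), with b = -5.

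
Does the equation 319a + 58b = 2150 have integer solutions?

gcd(319, 58):
  319 = 5*58 + 29
  58 = 2*29
so gcd(319, 58) = 29.
29 does not divide 2150 (remainder 4), so no integer solutions.

no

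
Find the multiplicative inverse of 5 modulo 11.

gcd(11, 5) = 1.
By Bézout, 5*(-2) + 11*(1) = 1.
So 5*-2 ≡ 1 (mod 11), and -2 mod 11 = 9.

9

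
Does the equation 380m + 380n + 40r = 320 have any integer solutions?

gcd(380, 380):
  380 = 1×380
so gcd(380, 380) = 380.
gcd(380, 40) = 20.
20 divides 320, so integer solutions exist.

yes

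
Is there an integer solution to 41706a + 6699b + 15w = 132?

yes

gcd(41706, 6699) = 21.
gcd(21, 15) = 3.
3 divides 132, so integer solutions exist.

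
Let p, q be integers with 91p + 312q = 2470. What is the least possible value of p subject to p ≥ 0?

10

gcd(312, 91) = 13  (312 = 3*91 + 39, 91 = 2*39 + 13, 39 = 3*13).
13 divides 2470, so solutions exist.
Back-substituting, 91*(7) + 312*(-2) = 13.
Scale by 2470/13 = 190: (p₀, q₀) = (1330, -380).
General solution: p = 1330 + 24t, q = -380 - 7t for integer t.
p ≥ 0: smallest is 1330 mod 24 = 10 (at t = -55), with q = 5.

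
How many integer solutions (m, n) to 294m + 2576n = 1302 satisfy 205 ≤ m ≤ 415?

gcd(2576, 294):
  2576 = 8*294 + 224
  294 = 1*224 + 70
  224 = 3*70 + 14
  70 = 5*14
so gcd(2576, 294) = 14.
Back-substitute for Bézout coefficients:
  14 = 224 - 3*70
  ... = 294*(-35) + 2576*(4)
Scale by 93: particular solution (-3255, 372); reduce m mod 184: (57, -6).
General solution: m = 57 + 184t, n = -6 - 21t for integer t.
205 ≤ 57 + 184t ≤ 415 gives t ∈ [1, 1], which is 1 value.

1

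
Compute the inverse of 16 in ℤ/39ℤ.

gcd(39, 16):
  39 = 2*16 + 7
  16 = 2*7 + 2
  7 = 3*2 + 1
  2 = 2*1
so gcd(39, 16) = 1.
Back-substitute for Bézout coefficients:
  1 = 7 - 3*2
  ... = 16*(-17) + 39*(7)
So 16*-17 ≡ 1 (mod 39), and -17 mod 39 = 22.

22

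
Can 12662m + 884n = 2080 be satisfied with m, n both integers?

gcd(12662, 884):
  12662 = 14×884 + 286
  884 = 3×286 + 26
  286 = 11×26
so gcd(12662, 884) = 26.
26 divides 2080, so integer solutions exist.

yes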